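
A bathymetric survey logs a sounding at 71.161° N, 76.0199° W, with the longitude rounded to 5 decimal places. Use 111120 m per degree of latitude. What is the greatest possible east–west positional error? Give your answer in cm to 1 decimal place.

Rounding to 5 decimal places leaves the longitude within ±5e-06° of the true value.
At latitude 71.161° a degree of longitude spans 111120 m × cos 71.161° = 111120 × 0.3229 ≈ 35881.8 m.
So at most 5e-06° × 35881.8 ≈ 0.179409 m east–west.
That is 0.179409 m = 17.941 cm.

17.9 cm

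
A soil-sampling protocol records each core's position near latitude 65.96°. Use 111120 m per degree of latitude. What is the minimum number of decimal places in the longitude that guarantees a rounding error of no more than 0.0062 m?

At 65.96° one degree of longitude covers 111120 × cos 65.96° ≈ 111120 × 0.4074 ≈ 45267.4 m.
N decimal places → at most half a unit in the last place, 0.5 × 10⁻ᴺ° = 45267.4/2 × 10⁻ᴺ m.
Need 0.5 × 45267.4 × 10⁻ᴺ ≤ 0.0062 → 10⁻ᴺ ≤ 2.739e-07, so N ≥ 6.56.
At 6 places the error can reach 0.0226 m, but 7 places keeps it to 0.00226 m.

7 decimal places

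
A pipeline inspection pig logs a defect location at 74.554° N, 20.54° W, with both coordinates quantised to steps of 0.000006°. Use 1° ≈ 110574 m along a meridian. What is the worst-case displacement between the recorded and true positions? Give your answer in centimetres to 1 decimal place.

With a 0.000006° grid the true value lies within half a step, ±0.000006°/2 = ±3e-06°, of the stored one.
Latitude error → 3e-06 × 110574 = 0.331722 m along the meridian.
E–W at 74.554°: 3e-06° × 110574 × cos 74.554° = 3e-06 × 110574 × 0.2663 ≈ 0.0883475 m.
Worst case both components are at the extreme and orthogonal: √(0.331722² + 0.0883475²) ≈ 0.343285 m.
That is 0.343285 m = 34.329 cm.

34.3 centimetres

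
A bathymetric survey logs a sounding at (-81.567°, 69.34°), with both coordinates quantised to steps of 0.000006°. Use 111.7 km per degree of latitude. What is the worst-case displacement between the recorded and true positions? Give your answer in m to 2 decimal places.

With a 0.000006° grid the true value lies within half a step, ±0.000006°/2 = ±3e-06°, of the stored one.
North–south component: 3e-06° × 111700 = 0.3351 m.
East–west component at 81.567°: 3e-06° × 111700 × cos 81.567° ≈ 3e-06 × 16381.1 ≈ 0.0491433 m.
Worst case both components are at the extreme and orthogonal: √(0.3351² + 0.0491433²) ≈ 0.338684 m.

0.34 m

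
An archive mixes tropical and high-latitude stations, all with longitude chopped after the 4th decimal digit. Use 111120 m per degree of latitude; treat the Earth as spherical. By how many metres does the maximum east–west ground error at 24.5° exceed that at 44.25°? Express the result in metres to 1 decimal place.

2.2 metres

Truncating at 4 decimal places can drop up to a full unit in the last place, so the longitude may be off by as much as 0.0001°.
At 24.5°: 0.0001° × 111120 × cos 24.5° = 0.0001 × 111120 × 0.9100 ≈ 10.111 m.
Error at 44.25° = 0.0001° × 111120 × cos 44.25° ≈ 11.112 × 0.7163 = 7.9595 m.
Difference: 10.111 − 7.9595 = 2.1519 m.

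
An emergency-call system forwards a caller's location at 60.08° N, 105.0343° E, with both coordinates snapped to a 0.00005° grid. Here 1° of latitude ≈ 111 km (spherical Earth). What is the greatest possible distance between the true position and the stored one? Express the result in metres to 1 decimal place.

3.1 metres

With a 0.00005° grid the true value lies within half a step, ±0.00005°/2 = ±2.5e-05°, of the stored one.
N–S: 2.5e-05° × 111000 m/° = 2.775 m.
E–W at 60.08°: 2.5e-05° × 111000 × cos 60.08° = 2.5e-05 × 111000 × 0.4988 ≈ 1.38414 m.
The two errors are perpendicular, so the maximum displacement is √(2.775² + 1.38414²) ≈ 3.10104 m.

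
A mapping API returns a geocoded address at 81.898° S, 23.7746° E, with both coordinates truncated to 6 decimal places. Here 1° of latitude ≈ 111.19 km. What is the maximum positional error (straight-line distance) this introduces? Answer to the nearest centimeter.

11 centimeters

Truncating at 6 decimal places can drop up to a full unit in the last place, so each coordinate may be off by as much as 1e-06°.
North–south component: 1e-06° × 111190 = 0.11119 m.
E–W at 81.898°: 1e-06° × 111190 × cos 81.898° = 1e-06 × 111190 × 0.1409 ≈ 0.0156707 m.
Worst case both components are at the extreme and orthogonal: √(0.11119² + 0.0156707²) ≈ 0.112289 m.
That is 0.112289 m = 11.229 cm.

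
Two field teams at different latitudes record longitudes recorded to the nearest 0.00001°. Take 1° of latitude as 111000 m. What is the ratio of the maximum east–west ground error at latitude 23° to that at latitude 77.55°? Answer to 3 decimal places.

Rounding to 5 decimal places leaves the longitude within ±5e-06° of the true value.
Error at 23° = 5e-06° × 111000 × cos 23° ≈ 0.555 × 0.9205 = 0.51088 m.
Error at 77.55° = 5e-06° × 111000 × cos 77.55° ≈ 0.555 × 0.2156 = 0.11965 m.
Ratio: 0.51088 / 0.11965 = cos 23° / cos 77.55° ≈ 4.2697.

4.270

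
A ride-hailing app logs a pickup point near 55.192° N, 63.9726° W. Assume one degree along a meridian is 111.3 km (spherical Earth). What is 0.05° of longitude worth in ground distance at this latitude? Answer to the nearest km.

3 km

One degree of longitude here spans 111300 × cos 55.192° = 111300 × 0.5708 ≈ 63533.2 m; 0.05° of that is 3176.66 m.
That is 3176.66 m = 3.1767 km.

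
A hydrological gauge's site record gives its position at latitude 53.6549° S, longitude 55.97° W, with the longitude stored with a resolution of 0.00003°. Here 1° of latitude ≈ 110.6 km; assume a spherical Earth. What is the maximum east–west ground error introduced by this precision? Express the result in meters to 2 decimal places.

0.98 meters

With a 0.00003° grid the true value lies within half a step, ±0.00003°/2 = ±1.5e-05°, of the stored one.
Parallels shrink by cos φ, so at 53.6549° a degree of longitude is 110600 × 0.5926 ≈ 65546.8 m.
East–west error: 1.5e-05° × 65546.8 m/° ≈ 0.983202 m.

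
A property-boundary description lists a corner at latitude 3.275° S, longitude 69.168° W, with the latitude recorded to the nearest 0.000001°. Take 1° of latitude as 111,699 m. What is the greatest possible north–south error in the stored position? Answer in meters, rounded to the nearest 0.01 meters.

Rounding to 6 decimal places leaves the latitude within ±5e-07° of the true value.
Along the meridian that is 5e-07° × 111699 m/° = 0.0558495 m.

0.06 meters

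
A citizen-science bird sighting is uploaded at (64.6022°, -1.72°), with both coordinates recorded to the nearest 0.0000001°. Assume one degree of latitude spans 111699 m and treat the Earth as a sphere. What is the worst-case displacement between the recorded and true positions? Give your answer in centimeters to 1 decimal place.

0.6 centimeters

Rounding to 7 decimal places leaves each coordinate within ±5e-08° of the true value.
N–S: 5e-08° × 111699 m/° = 0.00558495 m.
Longitude error → 5e-08 × 111699 × cos 64.6022° = 5e-08 × 111699 × 0.4289 ≈ 0.00239539 m.
The two errors are perpendicular, so the maximum displacement is √(0.00558495² + 0.00239539²) ≈ 0.00607697 m.
That is 0.00607697 m = 0.6077 cm.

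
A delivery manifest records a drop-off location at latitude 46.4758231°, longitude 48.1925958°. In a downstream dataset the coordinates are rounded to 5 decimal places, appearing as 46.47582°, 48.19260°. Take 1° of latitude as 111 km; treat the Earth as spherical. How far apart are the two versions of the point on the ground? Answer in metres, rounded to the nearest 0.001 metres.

0.471 metres

Δlat = 46.4758231 − 46.47582 = +0.0000031°; Δlon = 48.1925958 − 48.19260 = -0.0000042°.
North–south shift: 0.0000031 × 111000 = 0.3441 m.
E–W at 46.4758°: -0.0000042° × 111000 × cos 46.4758° = -0.0000042 × 111000 × 0.6887 ≈ -0.321054 m.
Distance: √(0.3441² + 0.321054²) ≈ 0.470617 m.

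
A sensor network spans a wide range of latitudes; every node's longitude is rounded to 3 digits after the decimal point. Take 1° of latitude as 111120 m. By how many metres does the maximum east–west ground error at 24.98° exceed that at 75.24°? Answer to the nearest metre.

36 metres

Rounding to 3 decimal places leaves the longitude within ±0.0005° of the true value.
At 24.98°: 0.0005° × 111120 × cos 24.98° = 0.0005 × 111120 × 0.9065 ≈ 50.363 m.
Error at 75.24° = 0.0005° × 111120 × cos 75.24° ≈ 55.56 × 0.2548 = 14.155 m.
Difference: 50.363 − 14.155 = 36.208 m.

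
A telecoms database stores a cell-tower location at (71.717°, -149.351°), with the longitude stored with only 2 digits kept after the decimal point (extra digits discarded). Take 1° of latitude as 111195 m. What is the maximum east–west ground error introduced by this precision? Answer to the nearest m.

Truncating at 2 decimal places can drop up to a full unit in the last place, so the longitude may be off by as much as 0.01°.
Parallels shrink by cos φ, so at 71.717° a degree of longitude is 111195 × 0.3137 ≈ 34883.1 m.
East–west error: 0.01° × 34883.1 m/° ≈ 348.831 m.

349 m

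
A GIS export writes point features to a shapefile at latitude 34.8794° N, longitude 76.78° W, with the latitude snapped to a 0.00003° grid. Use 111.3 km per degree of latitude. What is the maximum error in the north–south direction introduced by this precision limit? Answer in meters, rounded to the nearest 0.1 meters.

1.7 meters

With a 0.00003° grid the true value lies within half a step, ±0.00003°/2 = ±1.5e-05°, of the stored one.
So the N–S error is at most 1.5e-05 × 111300 = 1.6695 m.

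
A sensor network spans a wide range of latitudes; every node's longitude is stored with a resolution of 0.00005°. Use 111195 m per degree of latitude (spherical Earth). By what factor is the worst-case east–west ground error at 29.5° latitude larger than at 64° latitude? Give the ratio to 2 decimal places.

With a 0.00005° grid the true value lies within half a step, ±0.00005°/2 = ±2.5e-05°, of the stored one.
At 29.5°: 2.5e-05° × 111195 × cos 29.5° = 2.5e-05 × 111195 × 0.8704 ≈ 2.4195 m.
Error at 64° = 2.5e-05° × 111195 × cos 64° ≈ 2.7799 × 0.4384 = 1.2186 m.
The ratio reduces to cos 29.5° / cos 64° = 0.8704/0.4384 ≈ 1.9854.

1.99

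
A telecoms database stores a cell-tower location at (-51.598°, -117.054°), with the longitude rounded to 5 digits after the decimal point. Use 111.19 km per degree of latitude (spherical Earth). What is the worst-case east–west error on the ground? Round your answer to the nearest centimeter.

Rounding to 5 decimal places leaves the longitude within ±5e-06° of the true value.
One degree of longitude at 51.598° is 111190 × cos 51.598° ≈ 111190 × 0.6212 = 69068.5 m.
So at most 5e-06° × 69068.5 ≈ 0.345342 m east–west.
That is 0.345342 m = 34.534 cm.

35 centimeters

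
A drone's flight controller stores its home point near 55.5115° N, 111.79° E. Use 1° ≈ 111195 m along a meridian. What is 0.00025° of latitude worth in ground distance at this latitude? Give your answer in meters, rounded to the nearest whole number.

28 meters

0.00025° × 111195 m/° = 27.7988 m.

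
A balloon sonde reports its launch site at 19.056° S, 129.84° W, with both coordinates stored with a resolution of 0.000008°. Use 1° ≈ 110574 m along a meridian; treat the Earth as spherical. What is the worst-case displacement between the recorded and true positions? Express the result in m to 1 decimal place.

With a 0.000008° grid the true value lies within half a step, ±0.000008°/2 = ±4e-06°, of the stored one.
Latitude error → 4e-06 × 110574 = 0.442296 m along the meridian.
E–W at 19.056°: 4e-06° × 110574 × cos 19.056° = 4e-06 × 110574 × 0.9452 ≈ 0.418058 m.
Combining orthogonally: (0.442296² + 0.418058²)^½ ≈ 0.608604 m.

0.6 m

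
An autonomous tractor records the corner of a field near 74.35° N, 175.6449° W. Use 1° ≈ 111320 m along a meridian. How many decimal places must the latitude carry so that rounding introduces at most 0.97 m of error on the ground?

5 decimal places

One degree of latitude covers 111320 m.
Rounding to N decimal places gives at most 0.5 × 10⁻ᴺ degrees of error, i.e. 0.5 × 10⁻ᴺ × 111320 m.
Need 0.5 × 111320 × 10⁻ᴺ ≤ 0.97 → 10⁻ᴺ ≤ 1.743e-05, so N ≥ 4.76.
N = 4 would give 5.57 m (too coarse); N = 5 gives 0.557 m ≤ 0.97 m.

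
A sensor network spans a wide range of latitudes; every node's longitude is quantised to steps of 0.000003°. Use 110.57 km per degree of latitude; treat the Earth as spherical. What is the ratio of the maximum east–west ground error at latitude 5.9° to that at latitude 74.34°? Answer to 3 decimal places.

With a 0.000003° grid the true value lies within half a step, ±0.000003°/2 = ±1.5e-06°, of the stored one.
At 5.9°: 1.5e-06° × 110570 × cos 5.9° = 1.5e-06 × 110570 × 0.9947 ≈ 0.16498 m.
Error at 74.34° = 1.5e-06° × 110570 × cos 74.34° ≈ 0.16586 × 0.2699 = 0.044769 m.
Ratio: 0.16498 / 0.044769 = cos 5.9° / cos 74.34° ≈ 3.6851.

3.685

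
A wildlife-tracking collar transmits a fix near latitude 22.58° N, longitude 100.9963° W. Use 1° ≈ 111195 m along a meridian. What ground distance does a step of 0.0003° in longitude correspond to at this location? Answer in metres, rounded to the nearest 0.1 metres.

0.0003° of longitude at 22.58° is 0.0003 × 111195 × cos 22.58° ≈ 0.0003 × 102671 = 30.8014 m.

30.8 metres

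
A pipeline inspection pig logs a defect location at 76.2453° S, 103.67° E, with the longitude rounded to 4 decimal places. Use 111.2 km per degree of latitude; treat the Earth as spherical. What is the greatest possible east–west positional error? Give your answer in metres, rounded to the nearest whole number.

Rounding to 4 decimal places leaves the longitude within ±5e-05° of the true value.
One degree of longitude at 76.2453° is 111200 × cos 76.2453° ≈ 111200 × 0.2378 = 26439.5 m.
East–west error: 5e-05° × 26439.5 m/° ≈ 1.32198 m.

1 metres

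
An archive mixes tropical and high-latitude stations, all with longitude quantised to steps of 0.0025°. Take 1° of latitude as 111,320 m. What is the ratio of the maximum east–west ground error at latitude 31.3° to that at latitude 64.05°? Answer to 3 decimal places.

1.953

With a 0.0025° grid the true value lies within half a step, ±0.0025°/2 = ±0.00125°, of the stored one.
Error at 31.3° = 0.00125° × 111320 × cos 31.3° ≈ 139.15 × 0.8545 = 118.9 m.
At 64.05°: 0.00125° × 111320 × cos 64.05° = 0.00125 × 111320 × 0.4376 ≈ 60.89 m.
The ratio reduces to cos 31.3° / cos 64.05° = 0.8545/0.4376 ≈ 1.9527.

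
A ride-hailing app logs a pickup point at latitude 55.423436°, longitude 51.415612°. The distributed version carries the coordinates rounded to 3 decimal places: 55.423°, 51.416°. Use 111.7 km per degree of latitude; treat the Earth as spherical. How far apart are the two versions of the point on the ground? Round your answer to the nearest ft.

Δlat = 55.423436 − 55.423 = +0.000436°; Δlon = 51.415612 − 51.416 = -0.000388°.
North–south shift: 0.000436 × 111700 = 48.7012 m.
East–west at this latitude: -0.000388° × 111700 × cos 55.423° ≈ -0.000388 × 63391.2 = -24.5958 m.
Distance: √(48.7012² + 24.5958²) ≈ 54.5597 m.
In feet: 54.5597 m ÷ 0.3048 ≈ 179 ft.

179 ft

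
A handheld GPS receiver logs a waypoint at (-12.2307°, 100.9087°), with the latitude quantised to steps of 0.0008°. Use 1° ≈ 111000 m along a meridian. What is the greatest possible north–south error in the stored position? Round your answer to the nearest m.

44 m

With a 0.0008° grid the true value lies within half a step, ±0.0008°/2 = ±0.0004°, of the stored one.
Along the meridian that is 0.0004° × 111000 m/° = 44.4 m.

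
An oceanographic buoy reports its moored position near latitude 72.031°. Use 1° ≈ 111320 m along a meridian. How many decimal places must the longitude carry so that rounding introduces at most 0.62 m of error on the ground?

At 72.031° one degree of longitude covers 111320 × cos 72.031° ≈ 111320 × 0.3085 ≈ 34342.5 m.
Rounding to N decimal places gives at most 0.5 × 10⁻ᴺ degrees of error, i.e. 0.5 × 10⁻ᴺ × 34342.5 m.
Setting 17171.2 × 10⁻ᴺ ≤ 0.62 gives 10ᴺ ≥ 2.77e+04, i.e. N ≥ 4.44.
At 4 places the error can reach 1.72 m, but 5 places keeps it to 0.172 m.

5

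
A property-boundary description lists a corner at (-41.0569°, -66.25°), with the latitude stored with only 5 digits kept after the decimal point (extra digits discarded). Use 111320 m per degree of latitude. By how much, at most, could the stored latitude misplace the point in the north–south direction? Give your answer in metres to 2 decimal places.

1.11 metres

Truncating at 5 decimal places can drop up to a full unit in the last place, so the latitude may be off by as much as 1e-05°.
So the N–S error is at most 1e-05 × 111320 = 1.1132 m.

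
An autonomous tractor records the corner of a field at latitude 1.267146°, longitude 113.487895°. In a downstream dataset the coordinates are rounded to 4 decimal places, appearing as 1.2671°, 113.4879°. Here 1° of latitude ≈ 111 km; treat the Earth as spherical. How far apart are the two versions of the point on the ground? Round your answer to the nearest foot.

17 feet

The latitude changed by +0.000046° and the longitude by -0.000005°.
N–S: 0.000046° × 111000 m/° = 5.106 m.
East–west at this latitude: -0.000005° × 111000 × cos 1.2671° ≈ -0.000005 × 110973 = -0.554864 m.
Combined displacement = (5.106² + 0.554864²)^½ ≈ 5.13606 m.
In feet: 5.13606 m ÷ 0.3048 ≈ 16.851 ft.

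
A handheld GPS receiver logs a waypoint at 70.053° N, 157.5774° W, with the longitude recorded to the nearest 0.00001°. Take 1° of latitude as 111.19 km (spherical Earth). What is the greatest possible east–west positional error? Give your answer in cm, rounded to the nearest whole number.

Rounding to 5 decimal places leaves the longitude within ±5e-06° of the true value.
Parallels shrink by cos φ, so at 70.053° a degree of longitude is 111190 × 0.3412 ≈ 37932.6 m.
Maximum E–W displacement: 5e-06 × 37932.6 = 0.189663 m.
That is 0.189663 m = 18.966 cm.

19 cm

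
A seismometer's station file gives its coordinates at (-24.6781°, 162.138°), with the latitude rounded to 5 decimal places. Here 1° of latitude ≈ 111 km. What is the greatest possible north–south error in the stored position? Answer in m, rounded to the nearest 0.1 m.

Rounding to 5 decimal places leaves the latitude within ±5e-06° of the true value.
Along the meridian that is 5e-06° × 111000 m/° = 0.555 m.

0.6 m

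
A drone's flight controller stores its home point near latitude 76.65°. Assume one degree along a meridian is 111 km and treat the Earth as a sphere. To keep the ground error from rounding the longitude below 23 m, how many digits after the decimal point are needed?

3

At 76.65° one degree of longitude covers 111000 × cos 76.65° ≈ 111000 × 0.2309 ≈ 25629.8 m.
Rounding to N decimal places gives at most 0.5 × 10⁻ᴺ degrees of error, i.e. 0.5 × 10⁻ᴺ × 25629.8 m.
Setting 12814.9 × 10⁻ᴺ ≤ 23 gives 10ᴺ ≥ 557.2, i.e. N ≥ 2.75.
At 2 places the error can reach 128 m, but 3 places keeps it to 12.8 m.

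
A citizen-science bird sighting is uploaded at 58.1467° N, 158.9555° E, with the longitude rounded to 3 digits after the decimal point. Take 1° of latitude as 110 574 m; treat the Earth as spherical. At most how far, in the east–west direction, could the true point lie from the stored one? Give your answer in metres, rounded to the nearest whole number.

29 metres

Rounding to 3 decimal places leaves the longitude within ±0.0005° of the true value.
Parallels shrink by cos φ, so at 58.1467° a degree of longitude is 110574 × 0.5277 ≈ 58355 m.
So at most 0.0005° × 58355 ≈ 29.1775 m east–west.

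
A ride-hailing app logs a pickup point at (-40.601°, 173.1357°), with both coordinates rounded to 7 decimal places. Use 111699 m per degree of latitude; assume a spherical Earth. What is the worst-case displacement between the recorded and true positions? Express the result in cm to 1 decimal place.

Rounding to 7 decimal places leaves each coordinate within ±5e-08° of the true value.
North–south component: 5e-08° × 111699 = 0.00558495 m.
East–west component at 40.601°: 5e-08° × 111699 × cos 40.601° ≈ 5e-08 × 84808.6 ≈ 0.00424043 m.
Combining orthogonally: (0.00558495² + 0.00424043²)^½ ≈ 0.00701234 m.
That is 0.00701234 m = 0.70123 cm.

0.7 cm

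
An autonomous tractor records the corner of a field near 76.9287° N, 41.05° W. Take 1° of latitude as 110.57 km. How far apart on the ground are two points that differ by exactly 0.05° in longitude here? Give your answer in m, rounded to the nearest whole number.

1250 m

0.05° of longitude at 76.9287° is 0.05 × 110570 × cos 76.9287° ≈ 0.05 × 25006.9 = 1250.34 m.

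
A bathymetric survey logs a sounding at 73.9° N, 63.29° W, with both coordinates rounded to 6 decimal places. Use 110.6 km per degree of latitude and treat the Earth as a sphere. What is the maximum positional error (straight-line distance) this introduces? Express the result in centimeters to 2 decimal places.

Rounding to 6 decimal places leaves each coordinate within ±5e-07° of the true value.
N–S: 5e-07° × 110600 m/° = 0.0553 m.
Longitude error → 5e-07 × 110600 × cos 73.9° = 5e-07 × 110600 × 0.2773 ≈ 0.0153355 m.
Combining orthogonally: (0.0553² + 0.0153355²)^½ ≈ 0.057387 m.
That is 0.057387 m = 5.7387 cm.

5.74 centimeters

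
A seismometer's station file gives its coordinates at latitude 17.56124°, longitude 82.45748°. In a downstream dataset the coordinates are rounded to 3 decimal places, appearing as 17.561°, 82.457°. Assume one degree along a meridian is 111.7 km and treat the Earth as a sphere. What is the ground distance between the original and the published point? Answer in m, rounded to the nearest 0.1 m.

The latitude changed by +0.00024° and the longitude by +0.00048°.
N–S: 0.00024° × 111700 m/° = 26.808 m.
E–W at 17.561°: 0.00048° × 111700 × cos 17.561° = 0.00048 × 111700 × 0.9534 ≈ 51.1173 m.
Distance: √(26.808² + 51.1173²) ≈ 57.7204 m.

57.7 m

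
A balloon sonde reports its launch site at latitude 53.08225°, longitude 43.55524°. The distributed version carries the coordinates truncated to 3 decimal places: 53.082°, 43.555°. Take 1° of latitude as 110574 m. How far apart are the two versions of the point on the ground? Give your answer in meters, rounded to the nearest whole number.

32 meters

Δlat = 53.08225 − 53.082 = +0.00025°; Δlon = 43.55524 − 43.555 = +0.00024°.
North–south shift: 0.00025 × 110574 = 27.6435 m.
East–west at this latitude: 0.00024° × 110574 × cos 53.082° ≈ 0.00024 × 66418.6 = 15.9405 m.
Distance: √(27.6435² + 15.9405²) ≈ 31.9102 m.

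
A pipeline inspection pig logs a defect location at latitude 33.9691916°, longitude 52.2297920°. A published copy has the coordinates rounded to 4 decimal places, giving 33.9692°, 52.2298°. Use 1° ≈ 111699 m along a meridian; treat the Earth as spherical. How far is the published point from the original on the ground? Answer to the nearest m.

1 m

Δlat = 33.9691916 − 33.9692 = -0.0000084°; Δlon = 52.2297920 − 52.2298 = -0.0000080°.
North–south shift: -0.0000084 × 111699 = -0.938272 m.
East–west at this latitude: -0.0000080° × 111699 × cos 33.9692° ≈ -0.0000080 × 92636.2 = -0.74109 m.
Distance: √(0.938272² + 0.74109²) ≈ 1.19565 m.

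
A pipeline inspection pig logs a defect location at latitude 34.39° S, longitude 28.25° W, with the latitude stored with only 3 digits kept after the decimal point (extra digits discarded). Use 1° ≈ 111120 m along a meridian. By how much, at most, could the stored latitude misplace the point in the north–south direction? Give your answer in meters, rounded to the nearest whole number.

Truncating at 3 decimal places can drop up to a full unit in the last place, so the latitude may be off by as much as 0.001°.
Along the meridian that is 0.001° × 111120 m/° = 111.12 m.

111 meters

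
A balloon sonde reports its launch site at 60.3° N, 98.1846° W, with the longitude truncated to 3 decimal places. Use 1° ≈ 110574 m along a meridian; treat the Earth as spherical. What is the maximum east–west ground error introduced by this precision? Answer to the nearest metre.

Truncating at 3 decimal places can drop up to a full unit in the last place, so the longitude may be off by as much as 0.001°.
At latitude 60.3° a degree of longitude spans 110574 m × cos 60.3° = 110574 × 0.4955 ≈ 54784.8 m.
East–west error: 0.001° × 54784.8 m/° ≈ 54.7848 m.

55 metres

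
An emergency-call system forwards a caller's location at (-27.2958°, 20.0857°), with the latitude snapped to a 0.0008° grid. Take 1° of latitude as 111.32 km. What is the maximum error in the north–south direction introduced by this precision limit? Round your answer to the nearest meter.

With a 0.0008° grid the true value lies within half a step, ±0.0008°/2 = ±0.0004°, of the stored one.
So the N–S error is at most 0.0004 × 111320 = 44.528 m.

45 meters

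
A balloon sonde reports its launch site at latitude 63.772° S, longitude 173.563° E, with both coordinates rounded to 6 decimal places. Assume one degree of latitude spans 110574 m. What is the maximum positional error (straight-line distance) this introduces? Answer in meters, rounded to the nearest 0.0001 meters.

0.0604 meters

Rounding to 6 decimal places leaves each coordinate within ±5e-07° of the true value.
N–S: 5e-07° × 110574 m/° = 0.055287 m.
East–west component at 63.772°: 5e-07° × 110574 × cos 63.772° ≈ 5e-07 × 48867.5 ≈ 0.0244338 m.
Combining orthogonally: (0.055287² + 0.0244338²)^½ ≈ 0.0604455 m.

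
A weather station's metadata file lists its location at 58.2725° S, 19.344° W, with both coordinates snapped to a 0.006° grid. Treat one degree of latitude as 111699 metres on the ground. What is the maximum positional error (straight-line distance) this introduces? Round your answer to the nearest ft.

1242 ft

With a 0.006° grid the true value lies within half a step, ±0.006°/2 = ±0.003°, of the stored one.
N–S: 0.003° × 111699 m/° = 335.097 m.
East–west component at 58.2725°: 0.003° × 111699 × cos 58.2725° ≈ 0.003 × 58740.3 ≈ 176.221 m.
Worst case both components are at the extreme and orthogonal: √(335.097² + 176.221²) ≈ 378.608 m.
Converting: 378.608 m × 3.2808 ft/m ≈ 1242.2 ft.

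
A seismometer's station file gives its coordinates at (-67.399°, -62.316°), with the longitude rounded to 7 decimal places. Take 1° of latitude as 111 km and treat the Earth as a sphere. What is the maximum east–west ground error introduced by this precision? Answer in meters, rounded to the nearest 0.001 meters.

Rounding to 7 decimal places leaves the longitude within ±5e-08° of the true value.
Parallels shrink by cos φ, so at 67.399° a degree of longitude is 111000 × 0.3843 ≈ 42658.6 m.
So at most 5e-08° × 42658.6 ≈ 0.00213293 m east–west.

0.002 meters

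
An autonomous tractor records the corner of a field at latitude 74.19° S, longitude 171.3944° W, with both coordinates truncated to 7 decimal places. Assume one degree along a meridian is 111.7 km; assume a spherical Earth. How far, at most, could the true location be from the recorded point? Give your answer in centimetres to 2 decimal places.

1.16 centimetres

Truncating at 7 decimal places can drop up to a full unit in the last place, so each coordinate may be off by as much as 1e-07°.
N–S: 1e-07° × 111700 m/° = 0.01117 m.
Longitude error → 1e-07 × 111700 × cos 74.19° = 1e-07 × 111700 × 0.2724 ≈ 0.00304325 m.
Worst case both components are at the extreme and orthogonal: √(0.01117² + 0.00304325²) ≈ 0.0115771 m.
That is 0.0115771 m = 1.1577 cm.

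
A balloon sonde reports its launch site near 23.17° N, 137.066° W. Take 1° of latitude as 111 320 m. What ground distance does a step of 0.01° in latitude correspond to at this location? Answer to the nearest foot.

3652 feet

Along a meridian 0.01° is 0.01 × 111320 = 1113.2 m.
Converting: 1113.2 m × 3.2808 ft/m ≈ 3652.2 ft.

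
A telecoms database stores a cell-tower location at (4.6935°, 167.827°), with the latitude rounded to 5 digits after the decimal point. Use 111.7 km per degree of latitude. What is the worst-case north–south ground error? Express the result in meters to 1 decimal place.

0.6 meters

Rounding to 5 decimal places leaves the latitude within ±5e-06° of the true value.
So the N–S error is at most 5e-06 × 111700 = 0.5585 m.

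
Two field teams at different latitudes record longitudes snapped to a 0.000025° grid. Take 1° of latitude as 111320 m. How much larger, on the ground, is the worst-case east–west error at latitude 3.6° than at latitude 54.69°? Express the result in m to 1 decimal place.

0.6 m

With a 0.000025° grid the true value lies within half a step, ±0.000025°/2 = ±1.25e-05°, of the stored one.
At 3.6°: 1.25e-05° × 111320 × cos 3.6° = 1.25e-05 × 111320 × 0.9980 ≈ 1.3888 m.
Error at 54.69° = 1.25e-05° × 111320 × cos 54.69° ≈ 1.3915 × 0.5780 = 0.80429 m.
So the lower-latitude error exceeds the higher by 1.3888 − 0.80429 = 0.58447 m.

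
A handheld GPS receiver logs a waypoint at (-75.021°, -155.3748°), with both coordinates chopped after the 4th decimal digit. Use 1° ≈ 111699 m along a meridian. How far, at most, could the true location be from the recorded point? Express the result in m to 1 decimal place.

Truncating at 4 decimal places can drop up to a full unit in the last place, so each coordinate may be off by as much as 0.0001°.
North–south component: 0.0001° × 111699 = 11.1699 m.
E–W at 75.021°: 0.0001° × 111699 × cos 75.021° = 0.0001 × 111699 × 0.2585 ≈ 2.88703 m.
Worst case both components are at the extreme and orthogonal: √(11.1699² + 2.88703²) ≈ 11.537 m.

11.5 m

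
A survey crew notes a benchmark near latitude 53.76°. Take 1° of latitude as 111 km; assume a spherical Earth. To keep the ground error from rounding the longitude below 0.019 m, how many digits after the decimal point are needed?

7 decimal places

At 53.76° one degree of longitude covers 111000 × cos 53.76° ≈ 111000 × 0.5912 ≈ 65619.7 m.
With N decimal places the half-ulp bound is 0.5·10⁻ᴺ°, or 0.5·10⁻ᴺ × 65619.7 m on the ground.
Need 0.5 × 65619.7 × 10⁻ᴺ ≤ 0.019 → 10⁻ᴺ ≤ 5.791e-07, so N ≥ 6.24.
N = 6 would give 0.0328 m (too coarse); N = 7 gives 0.00328 m ≤ 0.019 m.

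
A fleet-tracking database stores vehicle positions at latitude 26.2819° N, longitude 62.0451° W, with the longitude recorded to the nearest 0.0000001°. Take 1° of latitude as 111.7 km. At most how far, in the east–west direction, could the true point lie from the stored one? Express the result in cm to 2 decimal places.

0.50 cm

Rounding to 7 decimal places leaves the longitude within ±5e-08° of the true value.
One degree of longitude at 26.2819° is 111700 × cos 26.2819° ≈ 111700 × 0.8966 = 100153 m.
So at most 5e-08° × 100153 ≈ 0.00500766 m east–west.
That is 0.00500766 m = 0.50077 cm.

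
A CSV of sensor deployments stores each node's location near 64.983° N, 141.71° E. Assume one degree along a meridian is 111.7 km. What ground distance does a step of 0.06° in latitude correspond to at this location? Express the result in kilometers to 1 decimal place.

Along a meridian 0.06° is 0.06 × 111700 = 6702 m.
That is 6702 m = 6.702 km.

6.7 kilometers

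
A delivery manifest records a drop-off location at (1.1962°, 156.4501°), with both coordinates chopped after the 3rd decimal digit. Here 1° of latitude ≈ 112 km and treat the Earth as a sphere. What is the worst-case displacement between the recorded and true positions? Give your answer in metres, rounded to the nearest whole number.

Truncating at 3 decimal places can drop up to a full unit in the last place, so each coordinate may be off by as much as 0.001°.
North–south component: 0.001° × 112000 = 112 m.
E–W at 1.1962°: 0.001° × 112000 × cos 1.1962° = 0.001 × 112000 × 0.9998 ≈ 111.976 m.
Worst case both components are at the extreme and orthogonal: √(112² + 111.976²) ≈ 158.375 m.

158 metres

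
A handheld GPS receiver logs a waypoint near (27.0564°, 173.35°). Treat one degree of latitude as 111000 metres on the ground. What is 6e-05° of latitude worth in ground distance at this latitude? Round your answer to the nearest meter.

6e-05° × 111000 m/° = 6.66 m.

7 meters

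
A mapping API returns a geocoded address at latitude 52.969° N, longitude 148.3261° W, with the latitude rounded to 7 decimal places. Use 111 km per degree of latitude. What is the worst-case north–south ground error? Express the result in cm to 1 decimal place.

Rounding to 7 decimal places leaves the latitude within ±5e-08° of the true value.
North–south distance: 5e-08° × 111000 m/° = 0.00555 m.
That is 0.00555 m = 0.555 cm.

0.6 cm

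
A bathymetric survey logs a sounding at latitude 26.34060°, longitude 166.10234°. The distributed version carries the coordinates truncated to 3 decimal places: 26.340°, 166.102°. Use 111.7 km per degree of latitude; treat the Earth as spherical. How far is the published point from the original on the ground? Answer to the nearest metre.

The latitude changed by +0.00060° and the longitude by +0.00034°.
N–S: 0.00060° × 111700 m/° = 67.02 m.
E–W at 26.34°: 0.00034° × 111700 × cos 26.34° = 0.00034 × 111700 × 0.8962 ≈ 34.035 m.
Distance: √(67.02² + 34.035²) ≈ 75.1669 m.

75 metres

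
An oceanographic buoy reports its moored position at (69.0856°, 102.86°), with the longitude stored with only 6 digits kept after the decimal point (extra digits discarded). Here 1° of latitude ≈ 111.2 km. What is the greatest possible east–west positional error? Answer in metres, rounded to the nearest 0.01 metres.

Truncating at 6 decimal places can drop up to a full unit in the last place, so the longitude may be off by as much as 1e-06°.
One degree of longitude at 69.0856° is 111200 × cos 69.0856° ≈ 111200 × 0.3570 = 39695.4 m.
East–west error: 1e-06° × 39695.4 m/° ≈ 0.0396954 m.

0.04 metres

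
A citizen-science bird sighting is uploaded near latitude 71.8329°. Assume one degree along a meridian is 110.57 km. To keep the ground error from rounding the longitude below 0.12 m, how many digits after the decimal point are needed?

6 decimal places

At 71.8329° one degree of longitude covers 110570 × cos 71.8329° ≈ 110570 × 0.3118 ≈ 34474.6 m.
Rounding to N decimal places gives at most 0.5 × 10⁻ᴺ degrees of error, i.e. 0.5 × 10⁻ᴺ × 34474.6 m.
Need 0.5 × 34474.6 × 10⁻ᴺ ≤ 0.12 → 10⁻ᴺ ≤ 6.962e-06, so N ≥ 5.16.
So 6 decimal places suffice (0.0172 m); 5 would allow up to 0.172 m.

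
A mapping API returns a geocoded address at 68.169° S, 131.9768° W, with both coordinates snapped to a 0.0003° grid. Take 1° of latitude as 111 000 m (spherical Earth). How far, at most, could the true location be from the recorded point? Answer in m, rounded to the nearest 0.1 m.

With a 0.0003° grid the true value lies within half a step, ±0.0003°/2 = ±0.00015°, of the stored one.
N–S: 0.00015° × 111000 m/° = 16.65 m.
E–W at 68.169°: 0.00015° × 111000 × cos 68.169° = 0.00015 × 111000 × 0.3719 ≈ 6.19164 m.
The two errors are perpendicular, so the maximum displacement is √(16.65² + 6.19164²) ≈ 17.764 m.

17.8 m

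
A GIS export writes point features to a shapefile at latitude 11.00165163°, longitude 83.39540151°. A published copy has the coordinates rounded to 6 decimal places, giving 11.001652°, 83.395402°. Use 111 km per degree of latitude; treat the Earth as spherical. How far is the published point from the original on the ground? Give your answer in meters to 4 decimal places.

Δlat = 11.00165163 − 11.001652 = -0.00000037°; Δlon = 83.39540151 − 83.395402 = -0.00000049°.
N–S: -0.00000037° × 111000 m/° = -0.04107 m.
E–W at 11.0017°: -0.00000049° × 111000 × cos 11.0017° = -0.00000049 × 111000 × 0.9816 ≈ -0.0533904 m.
Combined displacement = (0.04107² + 0.0533904²)^½ ≈ 0.0673593 m.

0.0674 meters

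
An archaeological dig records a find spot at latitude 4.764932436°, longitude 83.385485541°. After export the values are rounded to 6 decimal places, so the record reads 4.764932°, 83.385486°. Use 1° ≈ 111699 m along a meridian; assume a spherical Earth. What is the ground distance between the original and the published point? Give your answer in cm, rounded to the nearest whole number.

7 cm

Δlat = 4.764932436 − 4.764932 = +0.000000436°; Δlon = 83.385485541 − 83.385486 = -0.000000459°.
North–south shift: 0.000000436 × 111699 = 0.0487008 m.
East–west at this latitude: -0.000000459° × 111699 × cos 4.76493° ≈ -0.000000459 × 111313 = -0.0510926 m.
Combined displacement = (0.0487008² + 0.0510926²)^½ ≈ 0.0705849 m.
That is 0.0705849 m = 7.0585 cm.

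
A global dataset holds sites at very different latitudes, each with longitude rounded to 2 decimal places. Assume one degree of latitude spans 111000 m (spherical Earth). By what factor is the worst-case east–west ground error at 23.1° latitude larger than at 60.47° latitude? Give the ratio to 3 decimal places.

1.866

Rounding to 2 decimal places leaves the longitude within ±0.005° of the true value.
Error at 23.1° = 0.005° × 111000 × cos 23.1° ≈ 555 × 0.9198 = 510.5 m.
At 60.47°: 0.005° × 111000 × cos 60.47° = 0.005 × 111000 × 0.4929 ≈ 273.55 m.
The ratio reduces to cos 23.1° / cos 60.47° = 0.9198/0.4929 ≈ 1.8662.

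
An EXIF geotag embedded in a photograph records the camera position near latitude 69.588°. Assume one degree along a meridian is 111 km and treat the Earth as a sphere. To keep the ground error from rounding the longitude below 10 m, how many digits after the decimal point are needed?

At 69.588° one degree of longitude covers 111000 × cos 69.588° ≈ 111000 × 0.3488 ≈ 38713.3 m.
N decimal places → at most half a unit in the last place, 0.5 × 10⁻ᴺ° = 38713.3/2 × 10⁻ᴺ m.
Setting 19356.6 × 10⁻ᴺ ≤ 10 gives 10ᴺ ≥ 1936, i.e. N ≥ 3.29.
So 4 decimal places suffice (1.94 m); 3 would allow up to 19.4 m.

4 decimal places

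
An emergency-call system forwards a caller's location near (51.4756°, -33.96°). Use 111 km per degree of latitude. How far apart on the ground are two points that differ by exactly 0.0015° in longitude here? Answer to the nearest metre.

At 51.4756° a degree of longitude is 111000 × cos 51.4756° ≈ 69136.1 m, so 0.0015° corresponds to 103.704 m.

104 metres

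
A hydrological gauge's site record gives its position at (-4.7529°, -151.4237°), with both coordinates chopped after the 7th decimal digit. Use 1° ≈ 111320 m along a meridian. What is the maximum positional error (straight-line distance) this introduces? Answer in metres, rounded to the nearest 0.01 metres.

Truncating at 7 decimal places can drop up to a full unit in the last place, so each coordinate may be off by as much as 1e-07°.
Latitude error → 1e-07 × 111320 = 0.011132 m along the meridian.
Longitude error → 1e-07 × 111320 × cos 4.7529° = 1e-07 × 111320 × 0.9966 ≈ 0.0110937 m.
The two errors are perpendicular, so the maximum displacement is √(0.011132² + 0.0110937²) ≈ 0.015716 m.

0.02 metres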